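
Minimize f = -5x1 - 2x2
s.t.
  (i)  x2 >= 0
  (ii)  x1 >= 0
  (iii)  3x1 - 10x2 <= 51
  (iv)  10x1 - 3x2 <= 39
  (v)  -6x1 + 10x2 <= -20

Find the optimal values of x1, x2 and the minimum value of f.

x1 = 165/41, x2 = 17/41, minimum f = -859/41

Extreme points and f = -5x1 - 2x2:
  (39/10, 0) → f = -39/2
  (10/3, 0) → f = -50/3
  (165/41, 17/41) → f = -859/41

At the optimal vertex, 10x1 - 3x2 = 39 and -6x1 + 10x2 = -20.
Solving simultaneously gives x1 = 165/41, x2 = 17/41.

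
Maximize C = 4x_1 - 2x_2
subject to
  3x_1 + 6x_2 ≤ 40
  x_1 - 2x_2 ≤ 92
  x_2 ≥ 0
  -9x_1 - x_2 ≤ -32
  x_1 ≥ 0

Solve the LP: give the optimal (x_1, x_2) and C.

Corner points and C = 4x_1 - 2x_2:
  (40/3, 0) → C = 160/3
  (152/51, 88/17) → C = 80/51
  (32/9, 0) → C = 128/9

x_1 = 40/3, x_2 = 0, maximum C = 160/3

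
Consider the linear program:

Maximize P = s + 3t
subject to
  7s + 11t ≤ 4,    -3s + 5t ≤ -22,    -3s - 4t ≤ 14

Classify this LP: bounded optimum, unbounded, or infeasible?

bounded optimum

Extreme points and P = s + 3t:
  (131/34, -71/34) → P = -41/17
  (2/3, -4) → P = -34/3
The feasible region has finitely many vertices and no improving ray; the maximum is -41/17 at (131/34, -71/34).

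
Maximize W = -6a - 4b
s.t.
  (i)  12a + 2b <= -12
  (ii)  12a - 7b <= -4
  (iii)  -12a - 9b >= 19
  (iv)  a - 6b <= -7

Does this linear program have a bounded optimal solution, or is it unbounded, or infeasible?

From the feasible point (-59/27, 65/81), moving in the direction (-6, -1) keeps every constraint satisfied while W increases without bound.

unbounded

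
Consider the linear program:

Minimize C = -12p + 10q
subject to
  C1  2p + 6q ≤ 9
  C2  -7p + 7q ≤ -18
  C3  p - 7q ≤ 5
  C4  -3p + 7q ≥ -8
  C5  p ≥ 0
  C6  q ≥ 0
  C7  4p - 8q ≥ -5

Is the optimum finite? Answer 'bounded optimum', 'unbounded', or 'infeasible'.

bounded optimum

Vertices and C = -12p + 10q:
  (171/56, 27/56) → C = -891/28
  (111/32, 11/32) → C = -611/16
  (18/7, 0) → C = -216/7
  (8/3, 0) → C = -32
The feasible region has finitely many vertices and no improving ray; the minimum is -611/16 at (111/32, 11/32).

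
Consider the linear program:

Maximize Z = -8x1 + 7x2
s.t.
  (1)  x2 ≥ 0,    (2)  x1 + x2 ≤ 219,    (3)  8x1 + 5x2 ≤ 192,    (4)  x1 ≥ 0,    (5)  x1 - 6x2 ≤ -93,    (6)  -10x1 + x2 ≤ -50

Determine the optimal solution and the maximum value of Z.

x1 = 221/29, x2 = 760/29, maximum Z = 3552/29

Feasible corners and Z = -8x1 + 7x2:
  (687/53, 936/53) → Z = 1056/53
  (221/29, 760/29) → Z = 3552/29
  (393/59, 980/59) → Z = 3716/59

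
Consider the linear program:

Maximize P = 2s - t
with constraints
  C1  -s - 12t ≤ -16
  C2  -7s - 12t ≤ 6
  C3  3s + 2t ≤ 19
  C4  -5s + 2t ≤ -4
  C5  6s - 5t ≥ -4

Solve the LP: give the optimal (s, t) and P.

s = 98/17, t = 29/34, maximum P = 363/34

Extreme points and P = 2s - t:
  (98/17, 29/34) → P = 363/34
  (40/31, 38/31) → P = 42/31
  (29/9, 14/3) → P = 16/9
  (28/13, 44/13) → P = 12/13

The optimum lies where -s - 12t = -16 and 3s + 2t = 19.
Solving simultaneously gives s = 98/17, t = 29/34.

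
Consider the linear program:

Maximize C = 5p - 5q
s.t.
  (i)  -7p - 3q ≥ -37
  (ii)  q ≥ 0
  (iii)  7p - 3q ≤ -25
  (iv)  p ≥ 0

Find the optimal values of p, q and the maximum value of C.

p = 0, q = 25/3, maximum C = -125/3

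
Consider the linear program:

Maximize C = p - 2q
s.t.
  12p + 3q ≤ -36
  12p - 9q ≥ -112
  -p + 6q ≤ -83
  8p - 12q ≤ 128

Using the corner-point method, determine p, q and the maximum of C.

p = -104/3, q = -304/9, maximum C = 296/9

Feasible corners and C = p - 2q:
  (-473/21, -1108/63) → C = 797/63
  (-104/3, -304/9) → C = 296/9
  (-19/3, -134/9) → C = 211/9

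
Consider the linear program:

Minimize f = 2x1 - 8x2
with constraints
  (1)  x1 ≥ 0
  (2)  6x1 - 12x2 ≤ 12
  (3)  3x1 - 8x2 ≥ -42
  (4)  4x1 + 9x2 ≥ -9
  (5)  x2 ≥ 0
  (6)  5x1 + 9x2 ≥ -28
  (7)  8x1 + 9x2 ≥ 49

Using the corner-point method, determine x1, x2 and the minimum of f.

x1 = 50, x2 = 24, minimum f = -92

Extreme points and f = 2x1 - 8x2:
  (50, 24) → f = -92
  (116/25, 33/25) → f = -32/25
  (2/13, 69/13) → f = -548/13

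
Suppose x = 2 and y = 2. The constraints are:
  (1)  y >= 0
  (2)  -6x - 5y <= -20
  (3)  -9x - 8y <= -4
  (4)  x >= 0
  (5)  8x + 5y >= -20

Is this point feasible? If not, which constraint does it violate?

(1): 2 ≥ 0 ✓
(2): -22 ≤ -20 ✓
(3): -34 ≤ -4 ✓
(4): 2 ≥ 0 ✓
(5): 26 ≥ -20 ✓

feasible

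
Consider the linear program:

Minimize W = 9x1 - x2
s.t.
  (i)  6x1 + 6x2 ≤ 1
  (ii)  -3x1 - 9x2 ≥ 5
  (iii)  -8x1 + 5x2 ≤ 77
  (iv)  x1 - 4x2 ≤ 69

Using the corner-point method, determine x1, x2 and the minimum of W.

x1 = -653/27, x2 = -629/27, minimum W = -5248/27

Feasible corners and W = 9x1 - x2:
  (13/12, -11/12) → W = 32/3
  (209/15, -413/30) → W = 835/6
  (-718/87, 191/87) → W = -6653/87
  (-653/27, -629/27) → W = -5248/27

The optimum lies where -8x1 + 5x2 = 77 and x1 - 4x2 = 69.
Solving simultaneously gives x1 = -653/27, x2 = -629/27.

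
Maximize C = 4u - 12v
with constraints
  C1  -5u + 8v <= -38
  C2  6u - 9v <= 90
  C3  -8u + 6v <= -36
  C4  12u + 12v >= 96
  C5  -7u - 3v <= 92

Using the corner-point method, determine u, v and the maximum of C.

u = 54/5, v = -14/5, maximum C = 384/5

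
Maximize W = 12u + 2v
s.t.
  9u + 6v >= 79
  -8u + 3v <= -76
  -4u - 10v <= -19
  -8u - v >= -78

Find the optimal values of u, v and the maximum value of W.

Corner points and W = 12u + 2v:
  (231/25, -52/75) → W = 8212/75
  (389/39, -70/39) → W = 4528/39
  (155/16, 1/2) → W = 469/4

The optimum lies where -8u + 3v = -76 and -8u - v = -78.
Solving simultaneously gives u = 155/16, v = 1/2.

u = 155/16, v = 1/2, maximum W = 469/4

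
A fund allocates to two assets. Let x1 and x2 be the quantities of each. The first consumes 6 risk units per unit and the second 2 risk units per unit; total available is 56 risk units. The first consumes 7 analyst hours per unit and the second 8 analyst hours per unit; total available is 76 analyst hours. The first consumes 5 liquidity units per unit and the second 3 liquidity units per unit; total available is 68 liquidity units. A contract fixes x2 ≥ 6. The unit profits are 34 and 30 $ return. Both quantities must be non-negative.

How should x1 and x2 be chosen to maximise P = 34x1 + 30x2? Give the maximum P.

x1 = 4, x2 = 6, maximum P = 316

Vertices and P = 34x1 + 30x2:
  (0, 19/2) → P = 285
  (0, 6) → P = 180
  (4, 6) → P = 316

The binding constraints are 7x1 + 8x2 = 76 and x2 = 6.
Solving simultaneously gives x1 = 4, x2 = 6.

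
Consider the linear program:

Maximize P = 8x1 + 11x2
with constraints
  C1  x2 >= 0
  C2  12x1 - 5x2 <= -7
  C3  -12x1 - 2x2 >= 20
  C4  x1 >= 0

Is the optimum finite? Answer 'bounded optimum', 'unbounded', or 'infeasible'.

infeasible

The boundaries x2 = 0 and -12x1 - 2x2 = 20 meet at (-5/3, 0), but that point violates x1 ≥ 0. Every candidate vertex is excluded by some other constraint, so the feasible region is empty.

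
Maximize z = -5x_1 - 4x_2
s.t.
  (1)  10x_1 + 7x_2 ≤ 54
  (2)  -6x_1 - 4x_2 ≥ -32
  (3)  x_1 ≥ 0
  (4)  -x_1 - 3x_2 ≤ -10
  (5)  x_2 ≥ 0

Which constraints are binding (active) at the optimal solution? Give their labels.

Feasible corners and z = -5x_1 - 4x_2:
  (4, 2) → z = -28
  (0, 54/7) → z = -216/7
  (0, 10/3) → z = -40/3

The maximum is at (0, 10/3). Substituting into each constraint, equality holds for (3) and (4); the remaining constraints have slack.

(3) and (4)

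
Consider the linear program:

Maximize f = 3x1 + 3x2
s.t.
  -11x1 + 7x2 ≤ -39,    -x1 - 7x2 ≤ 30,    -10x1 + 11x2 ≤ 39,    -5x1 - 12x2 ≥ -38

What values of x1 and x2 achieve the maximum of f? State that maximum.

x1 = 626/23, x2 = -188/23, maximum f = 1314/23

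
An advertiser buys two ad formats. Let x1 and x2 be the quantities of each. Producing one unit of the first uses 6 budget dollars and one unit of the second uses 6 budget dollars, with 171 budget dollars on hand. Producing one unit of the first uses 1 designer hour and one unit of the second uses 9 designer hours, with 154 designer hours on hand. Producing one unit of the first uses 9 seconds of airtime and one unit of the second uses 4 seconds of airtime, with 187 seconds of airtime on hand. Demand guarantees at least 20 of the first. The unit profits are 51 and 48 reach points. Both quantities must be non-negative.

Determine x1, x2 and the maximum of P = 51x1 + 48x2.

At the optimal vertex, 9x1 + 4x2 = 187 and x1 = 20.
Solving simultaneously gives x1 = 20, x2 = 7/4.

x1 = 20, x2 = 7/4, maximum P = 1104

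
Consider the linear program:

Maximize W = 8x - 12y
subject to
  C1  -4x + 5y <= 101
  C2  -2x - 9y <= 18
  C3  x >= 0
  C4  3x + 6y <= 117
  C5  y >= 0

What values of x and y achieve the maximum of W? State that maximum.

Feasible corners and W = 8x - 12y:
  (0, 39/2) → W = -234
  (0, 0) → W = 0
  (39, 0) → W = 312

At the optimal vertex, 3x + 6y = 117 and y = 0.
Solving simultaneously gives x = 39, y = 0.

x = 39, y = 0, maximum W = 312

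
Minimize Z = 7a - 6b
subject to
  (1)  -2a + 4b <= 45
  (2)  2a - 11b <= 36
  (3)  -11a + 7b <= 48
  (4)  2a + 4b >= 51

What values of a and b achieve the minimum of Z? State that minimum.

a = 41/10, b = 133/10, minimum Z = -511/10

Corner points and Z = 7a - 6b:
  (41/10, 133/10) → Z = -511/10
  (47/2, 1) → Z = 317/2
  (165/58, 657/58) → Z = -2787/58
The feasible region is unbounded (it extends along (2, 1), (11, 2)), but Z strictly increases along every unbounded feasible direction, so there is no improving ray and the minimum is attained at a vertex.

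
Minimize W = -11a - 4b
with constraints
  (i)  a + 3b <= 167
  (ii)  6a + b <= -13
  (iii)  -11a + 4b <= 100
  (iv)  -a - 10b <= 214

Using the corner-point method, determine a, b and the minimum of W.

a = -152/35, b = 457/35, minimum W = -156/35

Vertices and W = -11a - 4b:
  (-152/35, 457/35) → W = -156/35
  (84/59, -1271/59) → W = 4160/59
  (-928/57, -1127/57) → W = 14716/57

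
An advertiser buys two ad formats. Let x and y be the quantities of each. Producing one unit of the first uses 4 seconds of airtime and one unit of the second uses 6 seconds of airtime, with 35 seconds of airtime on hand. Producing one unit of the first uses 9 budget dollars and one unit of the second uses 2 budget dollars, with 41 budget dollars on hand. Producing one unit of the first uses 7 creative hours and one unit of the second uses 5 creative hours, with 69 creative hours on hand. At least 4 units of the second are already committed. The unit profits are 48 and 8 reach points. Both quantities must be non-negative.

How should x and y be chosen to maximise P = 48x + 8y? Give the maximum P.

Corner points and P = 48x + 8y:
  (0, 35/6) → P = 140/3
  (0, 4) → P = 32
  (11/4, 4) → P = 164

The optimum lies where 4x + 6y = 35 and y = 4.
Solving simultaneously gives x = 11/4, y = 4.

x = 11/4, y = 4, maximum P = 164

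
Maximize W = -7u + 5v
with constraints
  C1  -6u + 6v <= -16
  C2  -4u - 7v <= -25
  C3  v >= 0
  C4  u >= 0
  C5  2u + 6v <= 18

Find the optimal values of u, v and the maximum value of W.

Feasible corners and W = -7u + 5v:
  (131/33, 43/33) → W = -234/11
  (17/4, 19/12) → W = -131/6
  (25/4, 0) → W = -175/4
  (9, 0) → W = -63

u = 131/33, v = 43/33, maximum W = -234/11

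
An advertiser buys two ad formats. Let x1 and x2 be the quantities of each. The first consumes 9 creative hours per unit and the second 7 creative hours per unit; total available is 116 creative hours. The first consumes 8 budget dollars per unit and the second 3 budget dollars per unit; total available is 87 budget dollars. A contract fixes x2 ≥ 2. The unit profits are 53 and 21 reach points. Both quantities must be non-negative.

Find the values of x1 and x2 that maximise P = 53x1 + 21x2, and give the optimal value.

Extreme points and P = 53x1 + 21x2:
  (0, 116/7) → P = 348
  (0, 2) → P = 42
  (9, 5) → P = 582
  (81/8, 2) → P = 4629/8

The binding constraints are 9x1 + 7x2 = 116 and 8x1 + 3x2 = 87.
Solving simultaneously gives x1 = 9, x2 = 5.

x1 = 9, x2 = 5, maximum P = 582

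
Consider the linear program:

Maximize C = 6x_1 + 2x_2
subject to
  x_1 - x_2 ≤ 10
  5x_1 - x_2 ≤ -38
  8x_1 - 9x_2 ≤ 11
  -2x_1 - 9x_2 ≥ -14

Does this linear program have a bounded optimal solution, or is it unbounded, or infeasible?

bounded optimum

Feasible corners and C = 6x_1 + 2x_2:
  (-353/37, -359/37) → C = -2836/37
  (-328/47, 146/47) → C = -1676/47
The feasible region has finitely many vertices and no improving ray; the maximum is -1676/47 at (-328/47, 146/47).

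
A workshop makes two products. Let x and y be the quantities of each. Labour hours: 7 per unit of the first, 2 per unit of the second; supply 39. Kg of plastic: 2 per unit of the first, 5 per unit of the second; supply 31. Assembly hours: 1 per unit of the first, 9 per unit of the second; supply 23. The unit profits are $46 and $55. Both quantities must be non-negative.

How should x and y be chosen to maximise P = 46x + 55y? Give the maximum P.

Corner points and P = 46x + 55y:
  (0, 0) → P = 0
  (0, 23/9) → P = 1265/9
  (39/7, 0) → P = 1794/7
  (5, 2) → P = 340

x = 5, y = 2, maximum P = 340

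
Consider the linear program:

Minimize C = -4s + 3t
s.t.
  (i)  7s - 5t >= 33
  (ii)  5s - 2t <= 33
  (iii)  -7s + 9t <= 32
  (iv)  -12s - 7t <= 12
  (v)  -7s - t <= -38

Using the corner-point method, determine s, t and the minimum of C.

Vertices and C = -4s + 3t:
  (9, 6) → C = -18
  (223/42, 5/6) → C = -787/42
  (109/19, -41/19) → C = -559/19

The optimum lies where 5s - 2t = 33 and -7s - t = -38.
Solving simultaneously gives s = 109/19, t = -41/19.

s = 109/19, t = -41/19, minimum C = -559/19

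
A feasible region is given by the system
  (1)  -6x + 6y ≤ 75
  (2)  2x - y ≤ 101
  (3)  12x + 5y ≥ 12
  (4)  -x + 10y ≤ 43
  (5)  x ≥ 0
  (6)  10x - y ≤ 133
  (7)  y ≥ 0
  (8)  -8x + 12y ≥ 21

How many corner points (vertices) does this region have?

4

The feasible vertices (each the meet of two boundaries and inside every other half-plane) are:
  (0, 12/5)
  (39/184, 87/46)
  (0, 43/10)
  (9/2, 19/4)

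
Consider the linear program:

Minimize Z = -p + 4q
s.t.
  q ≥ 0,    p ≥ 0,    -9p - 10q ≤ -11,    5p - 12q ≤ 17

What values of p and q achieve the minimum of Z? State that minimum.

Corner points and Z = -p + 4q:
  (11/9, 0) → Z = -11/9
  (17/5, 0) → Z = -17/5
  (0, 11/10) → Z = 22/5
The feasible region is unbounded (it extends along (0, 1), (12, 5)), but Z strictly increases along every unbounded feasible direction, so there is no improving ray and the minimum is attained at a vertex.

The optimum lies where q = 0 and 5p - 12q = 17.
Solving simultaneously gives p = 17/5, q = 0.

p = 17/5, q = 0, minimum Z = -17/5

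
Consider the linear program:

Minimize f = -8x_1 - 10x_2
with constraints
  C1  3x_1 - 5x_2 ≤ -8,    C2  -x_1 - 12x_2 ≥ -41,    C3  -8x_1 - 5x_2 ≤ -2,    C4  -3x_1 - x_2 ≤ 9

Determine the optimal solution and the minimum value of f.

Feasible corners and f = -8x_1 - 10x_2:
  (109/41, 131/41) → f = -2182/41
  (-6/11, 14/11) → f = -92/11
  (-181/91, 326/91) → f = -1812/91

The optimum lies where 3x_1 - 5x_2 = -8 and -x_1 - 12x_2 = -41.
Solving simultaneously gives x_1 = 109/41, x_2 = 131/41.

x_1 = 109/41, x_2 = 131/41, minimum f = -2182/41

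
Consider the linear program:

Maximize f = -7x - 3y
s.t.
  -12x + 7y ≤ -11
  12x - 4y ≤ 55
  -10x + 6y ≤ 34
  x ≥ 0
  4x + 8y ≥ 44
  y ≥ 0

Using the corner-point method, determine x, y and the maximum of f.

x = 99/31, y = 121/31, maximum f = -1056/31

Corner points and f = -7x - 3y:
  (341/36, 44/3) → f = -3971/36
  (99/31, 121/31) → f = -1056/31
  (11/2, 11/4) → f = -187/4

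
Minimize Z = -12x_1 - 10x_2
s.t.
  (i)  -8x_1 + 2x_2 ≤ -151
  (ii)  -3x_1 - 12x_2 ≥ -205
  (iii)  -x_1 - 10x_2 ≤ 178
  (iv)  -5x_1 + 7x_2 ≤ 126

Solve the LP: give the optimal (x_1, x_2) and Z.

The optimum lies where -3x_1 - 12x_2 = -205 and -x_1 - 10x_2 = 178.
Solving simultaneously gives x_1 = 2093/9, x_2 = -739/18.

x_1 = 2093/9, x_2 = -739/18, minimum Z = -21421/9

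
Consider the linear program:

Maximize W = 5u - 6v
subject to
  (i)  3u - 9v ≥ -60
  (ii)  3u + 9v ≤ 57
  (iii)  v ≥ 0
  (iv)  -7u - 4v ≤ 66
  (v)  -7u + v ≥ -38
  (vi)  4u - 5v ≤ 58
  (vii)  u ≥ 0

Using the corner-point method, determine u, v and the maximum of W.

Extreme points and W = 5u - 6v:
  (133/22, 95/22) → W = 95/22
  (0, 19/3) → W = -38
  (38/7, 0) → W = 190/7
  (0, 0) → W = 0

The binding constraints are v = 0 and -7u + v = -38.
Solving simultaneously gives u = 38/7, v = 0.

u = 38/7, v = 0, maximum W = 190/7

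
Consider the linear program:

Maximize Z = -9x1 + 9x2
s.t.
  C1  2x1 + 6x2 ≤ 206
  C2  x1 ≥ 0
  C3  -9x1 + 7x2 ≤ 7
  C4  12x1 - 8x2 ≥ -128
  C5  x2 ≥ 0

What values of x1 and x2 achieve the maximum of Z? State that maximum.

Extreme points and Z = -9x1 + 9x2:
  (350/17, 467/17) → Z = 1053/17
  (103, 0) → Z = -927
  (0, 1) → Z = 9
  (0, 0) → Z = 0

The binding constraints are 2x1 + 6x2 = 206 and -9x1 + 7x2 = 7.
Solving simultaneously gives x1 = 350/17, x2 = 467/17.

x1 = 350/17, x2 = 467/17, maximum Z = 1053/17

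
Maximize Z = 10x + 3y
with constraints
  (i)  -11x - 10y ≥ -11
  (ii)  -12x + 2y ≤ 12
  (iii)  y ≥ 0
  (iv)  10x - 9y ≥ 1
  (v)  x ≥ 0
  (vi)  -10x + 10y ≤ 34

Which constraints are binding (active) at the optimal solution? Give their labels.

Extreme points and Z = 10x + 3y:
  (1, 0) → Z = 10
  (109/199, 99/199) → Z = 1387/199
  (1/10, 0) → Z = 1

The maximum is at (1, 0). Substituting into each constraint, equality holds for (i) and (iii); the remaining constraints have slack.

(i) and (iii)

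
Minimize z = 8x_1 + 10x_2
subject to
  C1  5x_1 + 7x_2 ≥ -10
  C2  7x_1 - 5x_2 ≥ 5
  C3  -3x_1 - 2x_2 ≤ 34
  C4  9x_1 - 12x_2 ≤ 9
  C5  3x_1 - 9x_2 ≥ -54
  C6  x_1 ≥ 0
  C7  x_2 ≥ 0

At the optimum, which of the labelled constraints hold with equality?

Vertices and z = 8x_1 + 10x_2:
  (105/16, 131/16) → z = 1075/8
  (5/7, 0) → z = 40/7
  (81/5, 57/5) → z = 1218/5
  (1, 0) → z = 8

The minimum is at (5/7, 0). Substituting into each constraint, equality holds for C2 and C7; the remaining constraints have slack.

C2 and C7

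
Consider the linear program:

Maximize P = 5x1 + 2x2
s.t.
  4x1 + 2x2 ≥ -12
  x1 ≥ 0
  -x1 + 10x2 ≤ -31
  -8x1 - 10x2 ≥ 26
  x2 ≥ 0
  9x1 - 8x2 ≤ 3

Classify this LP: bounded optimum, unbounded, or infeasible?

infeasible

The boundaries x2 = 0 and 9x1 - 8x2 = 3 meet at (1/3, 0), but that point violates -x1 + 10x2 ≤ -31. Every candidate vertex is excluded by some other constraint, so the feasible region is empty.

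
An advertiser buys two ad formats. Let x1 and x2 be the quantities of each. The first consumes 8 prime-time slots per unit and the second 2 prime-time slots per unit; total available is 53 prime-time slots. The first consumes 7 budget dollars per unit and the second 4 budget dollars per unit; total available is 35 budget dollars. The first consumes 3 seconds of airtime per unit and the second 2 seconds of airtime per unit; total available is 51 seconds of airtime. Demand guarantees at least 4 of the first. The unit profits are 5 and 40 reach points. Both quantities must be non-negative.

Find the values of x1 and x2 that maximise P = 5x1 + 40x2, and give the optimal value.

x1 = 4, x2 = 7/4, maximum P = 90

At the optimal vertex, 7x1 + 4x2 = 35 and x1 = 4.
Solving simultaneously gives x1 = 4, x2 = 7/4.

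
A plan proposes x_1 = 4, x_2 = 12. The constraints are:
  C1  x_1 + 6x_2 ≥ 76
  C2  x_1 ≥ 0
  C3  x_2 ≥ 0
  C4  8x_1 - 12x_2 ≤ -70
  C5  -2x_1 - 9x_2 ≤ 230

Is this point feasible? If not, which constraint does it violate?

feasible

C1: 76 ≥ 76 ✓
C2: 4 ≥ 0 ✓
C3: 12 ≥ 0 ✓
C4: -112 ≤ -70 ✓
C5: -116 ≤ 230 ✓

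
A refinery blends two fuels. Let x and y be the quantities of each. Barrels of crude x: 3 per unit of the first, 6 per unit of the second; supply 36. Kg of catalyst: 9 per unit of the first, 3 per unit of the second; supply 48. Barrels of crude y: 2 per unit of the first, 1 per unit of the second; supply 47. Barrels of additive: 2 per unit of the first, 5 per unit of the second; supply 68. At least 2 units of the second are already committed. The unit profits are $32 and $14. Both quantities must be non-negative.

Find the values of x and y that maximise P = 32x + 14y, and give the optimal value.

x = 4, y = 4, maximum P = 184

Corner points and P = 32x + 14y:
  (0, 6) → P = 84
  (0, 2) → P = 28
  (4, 4) → P = 184
  (14/3, 2) → P = 532/3

At the optimal vertex, 3x + 6y = 36 and 9x + 3y = 48.
Solving simultaneously gives x = 4, y = 4.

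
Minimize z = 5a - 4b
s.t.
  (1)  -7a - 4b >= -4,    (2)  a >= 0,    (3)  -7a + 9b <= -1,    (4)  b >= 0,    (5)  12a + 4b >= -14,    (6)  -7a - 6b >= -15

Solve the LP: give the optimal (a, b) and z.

a = 1/7, b = 0, minimum z = 5/7

Extreme points and z = 5a - 4b:
  (40/91, 3/13) → z = 116/91
  (4/7, 0) → z = 20/7
  (1/7, 0) → z = 5/7

At the optimal vertex, -7a + 9b = -1 and b = 0.
Solving simultaneously gives a = 1/7, b = 0.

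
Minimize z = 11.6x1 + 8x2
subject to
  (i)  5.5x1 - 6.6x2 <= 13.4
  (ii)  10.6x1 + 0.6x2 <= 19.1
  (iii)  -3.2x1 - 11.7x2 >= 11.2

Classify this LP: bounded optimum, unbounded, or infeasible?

unbounded

From the feasible point (2762/2849, -10448/8547), moving in the direction (-11.7, 3.2) keeps every constraint satisfied while z decreases without bound.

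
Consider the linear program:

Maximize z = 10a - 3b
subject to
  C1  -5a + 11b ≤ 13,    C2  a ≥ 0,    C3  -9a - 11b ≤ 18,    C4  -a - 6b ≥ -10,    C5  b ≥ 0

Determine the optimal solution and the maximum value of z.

a = 10, b = 0, maximum z = 100

Corner points and z = 10a - 3b:
  (0, 13/11) → z = -39/11
  (32/41, 63/41) → z = 131/41
  (0, 0) → z = 0
  (10, 0) → z = 100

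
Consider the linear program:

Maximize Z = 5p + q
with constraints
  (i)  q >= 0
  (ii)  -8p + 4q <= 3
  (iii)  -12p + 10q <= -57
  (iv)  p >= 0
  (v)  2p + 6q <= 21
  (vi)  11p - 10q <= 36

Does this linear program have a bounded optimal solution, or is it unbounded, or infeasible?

The boundaries q = 0 and -12p + 10q = -57 meet at (19/4, 0), but that point violates 11p - 10q ≤ 36. Every candidate vertex is excluded by some other constraint, so the feasible region is empty.

infeasible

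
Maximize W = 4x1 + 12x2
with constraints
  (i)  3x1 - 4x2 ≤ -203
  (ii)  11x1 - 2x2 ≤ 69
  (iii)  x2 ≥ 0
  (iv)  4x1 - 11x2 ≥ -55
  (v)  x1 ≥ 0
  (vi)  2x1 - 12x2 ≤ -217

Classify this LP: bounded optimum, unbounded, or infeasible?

The boundaries 3x1 - 4x2 = -203 and 11x1 - 2x2 = 69 meet at (341/19, 1220/19), but that point violates 4x1 - 11x2 ≥ -55. Every candidate vertex is excluded by some other constraint, so the feasible region is empty.

infeasible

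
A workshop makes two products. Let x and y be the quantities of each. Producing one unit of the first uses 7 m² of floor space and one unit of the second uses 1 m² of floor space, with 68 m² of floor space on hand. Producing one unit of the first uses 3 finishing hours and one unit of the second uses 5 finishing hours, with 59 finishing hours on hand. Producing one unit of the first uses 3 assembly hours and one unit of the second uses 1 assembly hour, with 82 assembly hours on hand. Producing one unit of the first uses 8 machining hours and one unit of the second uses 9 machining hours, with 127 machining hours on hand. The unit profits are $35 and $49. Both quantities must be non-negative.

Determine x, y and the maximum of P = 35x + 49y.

x = 8, y = 7, maximum P = 623

Extreme points and P = 35x + 49y:
  (0, 0) → P = 0
  (0, 59/5) → P = 2891/5
  (68/7, 0) → P = 340
  (97/11, 69/11) → P = 616
  (8, 7) → P = 623

The optimum lies where 3x + 5y = 59 and 8x + 9y = 127.
Solving simultaneously gives x = 8, y = 7.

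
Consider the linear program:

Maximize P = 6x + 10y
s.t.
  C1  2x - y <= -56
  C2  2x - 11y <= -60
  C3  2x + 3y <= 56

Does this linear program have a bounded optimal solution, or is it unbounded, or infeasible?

From the feasible point (-139/5, 2/5), moving in the direction (-3, 2) keeps every constraint satisfied while P increases without bound.

unbounded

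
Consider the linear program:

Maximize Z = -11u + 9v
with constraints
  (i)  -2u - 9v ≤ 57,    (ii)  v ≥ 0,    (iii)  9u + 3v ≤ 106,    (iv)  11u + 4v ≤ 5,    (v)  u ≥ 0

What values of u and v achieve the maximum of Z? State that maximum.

u = 0, v = 5/4, maximum Z = 45/4

Extreme points and Z = -11u + 9v:
  (5/11, 0) → Z = -5
  (0, 0) → Z = 0
  (0, 5/4) → Z = 45/4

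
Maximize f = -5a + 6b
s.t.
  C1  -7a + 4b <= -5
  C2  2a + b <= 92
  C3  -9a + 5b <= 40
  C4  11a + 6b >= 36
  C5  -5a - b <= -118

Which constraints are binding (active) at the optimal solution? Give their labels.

Vertices and f = -5a + 6b:
  (373/15, 634/15) → f = 1939/15
  (53/3, 89/3) → f = 269/3
  (516, -940) → f = -8220
  (672/19, -1118/19) → f = -10068/19

The maximum is at (373/15, 634/15). Substituting into each constraint, equality holds for C1 and C2; the remaining constraints have slack.

C1 and C2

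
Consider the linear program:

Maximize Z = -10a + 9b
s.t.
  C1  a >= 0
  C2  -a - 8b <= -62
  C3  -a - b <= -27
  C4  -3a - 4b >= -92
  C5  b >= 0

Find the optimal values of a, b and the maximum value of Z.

a = 16, b = 11, maximum Z = -61

Feasible corners and Z = -10a + 9b:
  (22, 5) → Z = -175
  (122/5, 47/10) → Z = -2017/10
  (16, 11) → Z = -61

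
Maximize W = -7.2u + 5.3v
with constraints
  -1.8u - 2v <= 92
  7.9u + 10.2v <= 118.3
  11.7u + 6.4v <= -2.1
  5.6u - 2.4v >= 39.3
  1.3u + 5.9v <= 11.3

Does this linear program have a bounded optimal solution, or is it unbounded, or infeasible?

Feasible corners and W = -7.2u + 5.3v:
  (14615/297, -5959/66) → W = -549667/660
  (-3555/388, -29297/776) → W = -1040821/7760
  (3081/799, -47157/6392) → W = -4273977/63920
The feasible region has finitely many vertices and no improving ray; the maximum is -4273977/63920 at (3081/799, -47157/6392).

bounded optimum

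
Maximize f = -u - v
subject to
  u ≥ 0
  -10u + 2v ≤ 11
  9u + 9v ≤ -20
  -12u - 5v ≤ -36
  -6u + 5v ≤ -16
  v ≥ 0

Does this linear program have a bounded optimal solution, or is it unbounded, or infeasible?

infeasible

The boundaries 9u + 9v = -20 and -12u - 5v = -36 meet at (424/63, -188/21), but that point violates v ≥ 0. Every candidate vertex is excluded by some other constraint, so the feasible region is empty.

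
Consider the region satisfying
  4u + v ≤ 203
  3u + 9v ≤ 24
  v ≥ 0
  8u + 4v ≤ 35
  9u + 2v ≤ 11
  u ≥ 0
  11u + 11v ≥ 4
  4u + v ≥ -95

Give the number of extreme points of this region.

5

The feasible vertices (each the meet of two boundaries and inside every other half-plane) are:
  (17/25, 61/25)
  (0, 8/3)
  (11/9, 0)
  (4/11, 0)
  (0, 4/11)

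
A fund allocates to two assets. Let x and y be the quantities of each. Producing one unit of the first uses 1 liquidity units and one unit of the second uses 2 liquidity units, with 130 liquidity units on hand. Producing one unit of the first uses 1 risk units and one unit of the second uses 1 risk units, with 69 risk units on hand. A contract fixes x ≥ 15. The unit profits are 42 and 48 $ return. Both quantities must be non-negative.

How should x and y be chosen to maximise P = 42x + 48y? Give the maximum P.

x = 15, y = 54, maximum P = 3222

At the optimal vertex, x + y = 69 and x = 15.
Solving simultaneously gives x = 15, y = 54.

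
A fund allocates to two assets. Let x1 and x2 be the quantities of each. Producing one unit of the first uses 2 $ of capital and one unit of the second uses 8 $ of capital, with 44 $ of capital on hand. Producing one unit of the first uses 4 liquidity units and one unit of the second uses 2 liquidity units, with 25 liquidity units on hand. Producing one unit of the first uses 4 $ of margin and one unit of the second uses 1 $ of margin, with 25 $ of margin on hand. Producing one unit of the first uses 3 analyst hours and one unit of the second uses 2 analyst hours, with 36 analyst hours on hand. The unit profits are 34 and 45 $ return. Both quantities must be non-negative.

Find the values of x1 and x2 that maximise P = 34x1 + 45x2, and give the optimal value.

Feasible corners and P = 34x1 + 45x2:
  (0, 0) → P = 0
  (0, 11/2) → P = 495/2
  (25/4, 0) → P = 425/2
  (4, 9/2) → P = 677/2

x1 = 4, x2 = 9/2, maximum P = 677/2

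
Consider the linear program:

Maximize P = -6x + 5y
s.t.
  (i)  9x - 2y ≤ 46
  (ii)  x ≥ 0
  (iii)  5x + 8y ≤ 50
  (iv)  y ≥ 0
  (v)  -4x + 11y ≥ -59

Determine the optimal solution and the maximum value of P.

Vertices and P = -6x + 5y:
  (234/41, 110/41) → P = -854/41
  (46/9, 0) → P = -92/3
  (0, 25/4) → P = 125/4
  (0, 0) → P = 0

The binding constraints are x = 0 and 5x + 8y = 50.
Solving simultaneously gives x = 0, y = 25/4.

x = 0, y = 25/4, maximum P = 125/4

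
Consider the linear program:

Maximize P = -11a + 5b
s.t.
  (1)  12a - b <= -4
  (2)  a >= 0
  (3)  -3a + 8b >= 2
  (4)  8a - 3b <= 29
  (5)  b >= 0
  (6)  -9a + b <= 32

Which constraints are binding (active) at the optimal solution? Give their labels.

(1) and (6)

Corner points and P = -11a + 5b:
  (0, 4) → P = 20
  (28/3, 116) → P = 1432/3
  (0, 32) → P = 160

The maximum is at (28/3, 116). Substituting into each constraint, equality holds for (1) and (6); the remaining constraints have slack.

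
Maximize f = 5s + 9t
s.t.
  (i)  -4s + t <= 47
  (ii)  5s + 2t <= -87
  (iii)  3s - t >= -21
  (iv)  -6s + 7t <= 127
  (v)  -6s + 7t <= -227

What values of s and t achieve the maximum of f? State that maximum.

Extreme points and f = 5s + 9t:
  (-26, -57) → f = -643
  (-155/47, -1657/47) → f = -15688/47
  (-374/15, -269/5) → f = -9133/15
The feasible region is unbounded (it extends along (-1, -4), (2, -5)), but f strictly decreases along every unbounded feasible direction, so there is no improving ray and the maximum is attained at a vertex.

At the optimal vertex, 5s + 2t = -87 and -6s + 7t = -227.
Solving simultaneously gives s = -155/47, t = -1657/47.

s = -155/47, t = -1657/47, maximum f = -15688/47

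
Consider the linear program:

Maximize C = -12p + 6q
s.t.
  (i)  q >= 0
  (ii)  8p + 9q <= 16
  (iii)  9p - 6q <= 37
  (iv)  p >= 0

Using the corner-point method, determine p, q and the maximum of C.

p = 0, q = 16/9, maximum C = 32/3

Extreme points and C = -12p + 6q:
  (2, 0) → C = -24
  (0, 0) → C = 0
  (0, 16/9) → C = 32/3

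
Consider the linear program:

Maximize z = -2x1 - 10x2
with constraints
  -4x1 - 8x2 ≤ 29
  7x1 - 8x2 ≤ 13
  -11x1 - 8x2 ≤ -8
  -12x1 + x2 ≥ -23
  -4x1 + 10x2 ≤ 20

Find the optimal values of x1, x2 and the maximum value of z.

Vertices and z = -2x1 - 10x2:
  (7/6, -29/48) → z = 89/24
  (171/89, 5/89) → z = -392/89
  (-40/71, 126/71) → z = -1180/71
  (125/58, 83/29) → z = -955/29

x1 = 7/6, x2 = -29/48, maximum z = 89/24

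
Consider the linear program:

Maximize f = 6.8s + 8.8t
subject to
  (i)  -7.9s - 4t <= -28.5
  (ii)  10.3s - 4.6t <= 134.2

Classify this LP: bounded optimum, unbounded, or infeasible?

unbounded

From the feasible point (33395/3877, -76663/7754), moving in the direction (4.6, 10.3) keeps every constraint satisfied while f increases without bound.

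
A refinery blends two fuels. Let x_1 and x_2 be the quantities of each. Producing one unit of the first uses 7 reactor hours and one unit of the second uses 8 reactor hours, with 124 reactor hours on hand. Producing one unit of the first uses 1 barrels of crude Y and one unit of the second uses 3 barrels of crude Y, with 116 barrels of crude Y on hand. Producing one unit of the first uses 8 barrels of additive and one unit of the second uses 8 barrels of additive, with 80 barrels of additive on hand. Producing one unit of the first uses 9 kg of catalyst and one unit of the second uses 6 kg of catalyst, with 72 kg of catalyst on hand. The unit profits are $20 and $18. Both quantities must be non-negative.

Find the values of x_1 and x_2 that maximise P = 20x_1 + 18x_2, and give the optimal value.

x_1 = 4, x_2 = 6, maximum P = 188

Corner points and P = 20x_1 + 18x_2:
  (0, 0) → P = 0
  (0, 10) → P = 180
  (8, 0) → P = 160
  (4, 6) → P = 188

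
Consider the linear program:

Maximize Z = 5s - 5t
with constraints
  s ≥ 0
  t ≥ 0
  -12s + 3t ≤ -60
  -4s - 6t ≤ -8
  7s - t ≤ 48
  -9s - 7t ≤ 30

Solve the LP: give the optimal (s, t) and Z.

s = 48/7, t = 0, maximum Z = 240/7

Feasible corners and Z = 5s - 5t:
  (5, 0) → Z = 25
  (48/7, 0) → Z = 240/7
  (28/3, 52/3) → Z = -40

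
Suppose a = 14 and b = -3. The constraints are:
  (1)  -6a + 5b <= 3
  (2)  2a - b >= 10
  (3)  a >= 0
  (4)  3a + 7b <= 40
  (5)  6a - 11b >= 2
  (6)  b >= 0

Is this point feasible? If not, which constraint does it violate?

not feasible — violates (6)

Constraint (6): b = -3, which is not ≥ 0. All other constraints are satisfied.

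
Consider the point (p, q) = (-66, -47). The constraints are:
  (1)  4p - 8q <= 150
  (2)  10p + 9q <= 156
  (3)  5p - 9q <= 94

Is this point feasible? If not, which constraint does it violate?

feasible

(1): 112 ≤ 150 ✓
(2): -1083 ≤ 156 ✓
(3): 93 ≤ 94 ✓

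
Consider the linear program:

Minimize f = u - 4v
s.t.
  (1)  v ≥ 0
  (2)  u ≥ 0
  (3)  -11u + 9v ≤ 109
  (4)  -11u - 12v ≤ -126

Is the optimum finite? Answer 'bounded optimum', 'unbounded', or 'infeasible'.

From the feasible point (126/11, 0), moving in the direction (9, 11) keeps every constraint satisfied while f decreases without bound.

unbounded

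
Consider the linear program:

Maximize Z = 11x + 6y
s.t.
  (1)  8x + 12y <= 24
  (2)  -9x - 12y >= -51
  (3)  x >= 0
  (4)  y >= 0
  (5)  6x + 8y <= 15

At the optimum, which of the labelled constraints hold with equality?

Feasible corners and Z = 11x + 6y:
  (0, 0) → Z = 0
  (0, 15/8) → Z = 45/4
  (5/2, 0) → Z = 55/2

The maximum is at (5/2, 0). Substituting into each constraint, equality holds for (4) and (5); the remaining constraints have slack.

(4) and (5)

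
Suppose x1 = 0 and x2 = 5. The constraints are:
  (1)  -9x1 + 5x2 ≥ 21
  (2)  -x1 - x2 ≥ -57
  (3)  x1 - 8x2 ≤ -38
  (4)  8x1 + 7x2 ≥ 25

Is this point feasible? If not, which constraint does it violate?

(1): 25 ≥ 21 ✓
(2): -5 ≥ -57 ✓
(3): -40 ≤ -38 ✓
(4): 35 ≥ 25 ✓

feasible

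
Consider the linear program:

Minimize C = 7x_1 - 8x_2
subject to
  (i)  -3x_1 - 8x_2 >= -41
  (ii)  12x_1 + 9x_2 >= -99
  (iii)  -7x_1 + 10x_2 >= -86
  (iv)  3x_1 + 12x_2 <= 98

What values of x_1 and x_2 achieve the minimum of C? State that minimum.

Feasible corners and C = 7x_1 - 8x_2:
  (-387/23, 263/23) → C = -4813/23
  (549/43, 29/86) → C = 3727/43
  (-72/61, -575/61) → C = 4096/61

x_1 = -387/23, x_2 = 263/23, minimum C = -4813/23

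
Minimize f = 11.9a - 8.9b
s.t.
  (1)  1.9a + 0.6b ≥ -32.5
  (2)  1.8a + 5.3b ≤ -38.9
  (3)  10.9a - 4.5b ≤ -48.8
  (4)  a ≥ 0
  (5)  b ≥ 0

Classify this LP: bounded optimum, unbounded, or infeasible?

infeasible

The boundaries 10.9a - 4.5b = -48.8 and a = 0 meet at (0, 488/45), but that point violates 1.8a + 5.3b ≤ -38.9. Every candidate vertex is excluded by some other constraint, so the feasible region is empty.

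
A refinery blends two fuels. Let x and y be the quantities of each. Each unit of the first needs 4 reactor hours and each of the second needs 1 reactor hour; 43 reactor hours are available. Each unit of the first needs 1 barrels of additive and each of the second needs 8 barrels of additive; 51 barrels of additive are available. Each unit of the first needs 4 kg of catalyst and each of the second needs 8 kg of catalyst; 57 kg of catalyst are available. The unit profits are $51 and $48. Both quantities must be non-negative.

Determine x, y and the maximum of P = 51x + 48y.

x = 41/4, y = 2, maximum P = 2475/4

Vertices and P = 51x + 48y:
  (0, 0) → P = 0
  (0, 51/8) → P = 306
  (43/4, 0) → P = 2193/4
  (41/4, 2) → P = 2475/4
  (2, 49/8) → P = 396

At the optimal vertex, 4x + y = 43 and 4x + 8y = 57.
Solving simultaneously gives x = 41/4, y = 2.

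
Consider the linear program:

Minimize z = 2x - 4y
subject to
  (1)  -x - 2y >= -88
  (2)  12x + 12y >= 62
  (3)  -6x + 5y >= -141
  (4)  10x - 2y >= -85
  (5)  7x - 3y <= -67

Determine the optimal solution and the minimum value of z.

Feasible corners and z = 2x - 4y:
  (3/11, 965/22) → z = -1924/11
  (130/17, 683/17) → z = -2472/17
  (-56/9, 205/18) → z = -58
  (-103/20, 619/60) → z = -1547/30

x = 3/11, y = 965/22, minimum z = -1924/11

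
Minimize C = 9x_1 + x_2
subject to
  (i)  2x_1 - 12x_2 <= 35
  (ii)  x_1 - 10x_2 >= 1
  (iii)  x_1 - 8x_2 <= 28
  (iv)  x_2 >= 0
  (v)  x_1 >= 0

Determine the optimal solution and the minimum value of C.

x_1 = 1, x_2 = 0, minimum C = 9

Vertices and C = 9x_1 + x_2:
  (169/4, 33/8) → C = 3075/8
  (35/2, 0) → C = 315/2
  (1, 0) → C = 9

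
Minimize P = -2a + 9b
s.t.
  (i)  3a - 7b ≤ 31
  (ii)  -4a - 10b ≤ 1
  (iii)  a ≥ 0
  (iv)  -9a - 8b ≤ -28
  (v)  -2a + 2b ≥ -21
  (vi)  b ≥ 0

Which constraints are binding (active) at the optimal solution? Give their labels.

(i) and (vi)

Extreme points and P = -2a + 9b:
  (85/8, 1/8) → P = -161/8
  (31/3, 0) → P = -62/3
  (0, 7/2) → P = 63/2
  (28/9, 0) → P = -56/9
The feasible region is unbounded (it extends along (0, 1), (1, 1)), but P strictly increases along every unbounded feasible direction, so there is no improving ray and the minimum is attained at a vertex.

The minimum is at (31/3, 0). Substituting into each constraint, equality holds for (i) and (vi); the remaining constraints have slack.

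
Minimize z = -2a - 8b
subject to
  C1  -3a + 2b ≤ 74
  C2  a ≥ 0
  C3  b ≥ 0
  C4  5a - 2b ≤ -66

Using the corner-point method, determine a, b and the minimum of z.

a = 4, b = 43, minimum z = -352

Feasible corners and z = -2a - 8b:
  (0, 37) → z = -296
  (4, 43) → z = -352
  (0, 33) → z = -264

The optimum lies where -3a + 2b = 74 and 5a - 2b = -66.
Solving simultaneously gives a = 4, b = 43.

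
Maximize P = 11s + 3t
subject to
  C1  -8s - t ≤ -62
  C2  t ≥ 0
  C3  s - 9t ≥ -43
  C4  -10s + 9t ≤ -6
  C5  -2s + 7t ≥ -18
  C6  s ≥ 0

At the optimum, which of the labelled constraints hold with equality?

C3 and C5

Feasible corners and P = 11s + 3t:
  (31/4, 0) → P = 341/4
  (515/73, 406/73) → P = 6883/73
  (9, 0) → P = 99
  (463/11, 104/11) → P = 5405/11

The maximum is at (463/11, 104/11). Substituting into each constraint, equality holds for C3 and C5; the remaining constraints have slack.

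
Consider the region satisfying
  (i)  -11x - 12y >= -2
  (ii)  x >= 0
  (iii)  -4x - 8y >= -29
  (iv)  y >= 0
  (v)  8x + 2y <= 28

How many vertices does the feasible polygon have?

3

Of the 10 pairwise boundary intersections, those satisfying every inequality are:
  (0, 1/6)
  (2/11, 0)
  (0, 0)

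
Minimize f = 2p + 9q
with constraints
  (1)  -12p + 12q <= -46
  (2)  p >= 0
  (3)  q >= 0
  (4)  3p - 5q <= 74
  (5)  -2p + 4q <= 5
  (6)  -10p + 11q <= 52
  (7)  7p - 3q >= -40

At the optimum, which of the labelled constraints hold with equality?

Corner points and f = 2p + 9q:
  (23/6, 0) → f = 23/3
  (61/6, 19/3) → f = 232/3
  (74/3, 0) → f = 148/3
  (321/2, 163/2) → f = 2109/2

The minimum is at (23/6, 0). Substituting into each constraint, equality holds for (1) and (3); the remaining constraints have slack.

(1) and (3)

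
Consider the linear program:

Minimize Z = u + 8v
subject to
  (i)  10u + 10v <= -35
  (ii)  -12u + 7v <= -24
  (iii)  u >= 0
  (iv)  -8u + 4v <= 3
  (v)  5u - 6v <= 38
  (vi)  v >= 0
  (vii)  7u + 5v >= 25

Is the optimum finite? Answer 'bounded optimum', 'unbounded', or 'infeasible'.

infeasible

The boundaries -12u + 7v = -24 and 7u + 5v = 25 meet at (295/109, 132/109), but that point violates 10u + 10v ≤ -35. Every candidate vertex is excluded by some other constraint, so the feasible region is empty.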